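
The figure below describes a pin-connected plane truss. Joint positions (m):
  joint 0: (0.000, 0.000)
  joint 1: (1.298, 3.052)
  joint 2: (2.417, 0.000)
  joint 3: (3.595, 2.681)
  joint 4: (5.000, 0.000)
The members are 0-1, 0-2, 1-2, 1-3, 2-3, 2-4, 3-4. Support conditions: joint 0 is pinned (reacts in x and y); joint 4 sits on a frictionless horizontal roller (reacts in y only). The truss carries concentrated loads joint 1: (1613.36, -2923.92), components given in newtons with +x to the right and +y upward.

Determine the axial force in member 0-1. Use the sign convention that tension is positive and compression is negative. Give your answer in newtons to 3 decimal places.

-1282.366

N=5 nodes, M=7 members, R=3 reactions → 2N=10, M+R=10
member 0 (0-1): L=3.3166, (cx,cy)=(0.3914,0.9202)
member 1 (0-2): L=2.4170, (cx,cy)=(1.0000,0.0000)
member 2 (1-2): L=3.2507, (cx,cy)=(0.3442,-0.9389)
member 3 (1-3): L=2.3268, (cx,cy)=(0.9872,-0.1594)
member 4 (2-3): L=2.9284, (cx,cy)=(0.4023,0.9155)
member 5 (2-4): L=2.5830, (cx,cy)=(1.0000,0.0000)
member 6 (3-4): L=3.0268, (cx,cy)=(0.4642,-0.8857)
solve A·x = −loads:
  F[0-1] = -1282.3656 N (compression)
  F[0-2] = +2115.2400 N (tension)
  F[1-2] = -1587.4874 N (compression)
  F[1-3] = -1589.0994 N (compression)
  F[2-3] = +1627.9957 N (tension)
  F[2-4] = +913.8760 N (tension)
  F[3-4] = -1968.7974 N (compression)
  Rx@0 = -1613.3600 N
  Ry@0 = +1180.0754 N
  Ry@4 = +1743.8446 N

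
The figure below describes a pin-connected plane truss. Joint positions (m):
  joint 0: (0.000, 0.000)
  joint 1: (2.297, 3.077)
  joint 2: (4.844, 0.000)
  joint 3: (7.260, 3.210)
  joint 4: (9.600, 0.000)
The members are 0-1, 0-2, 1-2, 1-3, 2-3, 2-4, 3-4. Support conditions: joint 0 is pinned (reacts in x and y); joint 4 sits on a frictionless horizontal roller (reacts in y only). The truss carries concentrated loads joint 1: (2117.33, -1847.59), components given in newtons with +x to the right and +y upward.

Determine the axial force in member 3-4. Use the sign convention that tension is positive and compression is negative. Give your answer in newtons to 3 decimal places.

N=5 nodes, M=7 members, R=3 reactions → 2N=10, M+R=10
member 0 (0-1): L=3.8398, (cx,cy)=(0.5982,0.8013)
member 1 (0-2): L=4.8440, (cx,cy)=(1.0000,0.0000)
member 2 (1-2): L=3.9944, (cx,cy)=(0.6376,-0.7703)
member 3 (1-3): L=4.9648, (cx,cy)=(0.9996,0.0268)
member 4 (2-3): L=4.0176, (cx,cy)=(0.6014,0.7990)
member 5 (2-4): L=4.7560, (cx,cy)=(1.0000,0.0000)
member 6 (3-4): L=3.9724, (cx,cy)=(0.5891,-0.8081)
solve A·x = −loads:
  F[0-1] = -907.0626 N (compression)
  F[0-2] = +2659.9410 N (tension)
  F[1-2] = -1513.8134 N (compression)
  F[1-3] = -1695.2745 N (compression)
  F[2-3] = +1459.5260 N (tension)
  F[2-4] = +816.9755 N (tension)
  F[3-4] = -1386.8917 N (compression)
  Rx@0 = -2117.3300 N
  Ry@0 = +726.8672 N
  Ry@4 = +1120.7228 N

-1386.892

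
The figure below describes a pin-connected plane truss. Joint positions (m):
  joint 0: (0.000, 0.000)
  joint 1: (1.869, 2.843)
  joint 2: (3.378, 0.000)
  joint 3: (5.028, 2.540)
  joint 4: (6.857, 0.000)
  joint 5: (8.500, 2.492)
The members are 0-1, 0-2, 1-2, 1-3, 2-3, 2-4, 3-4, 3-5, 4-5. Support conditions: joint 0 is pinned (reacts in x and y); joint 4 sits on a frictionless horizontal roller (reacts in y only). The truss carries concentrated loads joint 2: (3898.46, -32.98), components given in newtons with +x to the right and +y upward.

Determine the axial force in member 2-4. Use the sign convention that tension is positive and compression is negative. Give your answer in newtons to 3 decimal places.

11.699

N=6 nodes, M=9 members, R=3 reactions → 2N=12, M+R=12
member 0 (0-1): L=3.4023, (cx,cy)=(0.5493,0.8356)
member 1 (0-2): L=3.3780, (cx,cy)=(1.0000,0.0000)
member 2 (1-2): L=3.2187, (cx,cy)=(0.4688,-0.8833)
member 3 (1-3): L=3.1735, (cx,cy)=(0.9954,-0.0955)
member 4 (2-3): L=3.0289, (cx,cy)=(0.5448,0.8386)
member 5 (2-4): L=3.4790, (cx,cy)=(1.0000,0.0000)
member 6 (3-4): L=3.1300, (cx,cy)=(0.5843,-0.8115)
member 7 (3-5): L=3.4723, (cx,cy)=(0.9999,-0.0138)
member 8 (4-5): L=2.9849, (cx,cy)=(0.5504,0.8349)
solve A·x = −loads:
  F[0-1] = -20.0249 N (compression)
  F[0-2] = +3909.4603 N (tension)
  F[1-2] = +21.2186 N (tension)
  F[1-3] = -21.0443 N (compression)
  F[2-3] = +16.9782 N (tension)
  F[2-4] = +11.6992 N (tension)
  F[3-4] = -20.0210 N (compression)
  F[3-5] = -0.0000 N (compression)
  F[4-5] = +0.0000 N (tension)
  Rx@0 = -3898.4600 N
  Ry@0 = +16.7329 N
  Ry@4 = +16.2471 N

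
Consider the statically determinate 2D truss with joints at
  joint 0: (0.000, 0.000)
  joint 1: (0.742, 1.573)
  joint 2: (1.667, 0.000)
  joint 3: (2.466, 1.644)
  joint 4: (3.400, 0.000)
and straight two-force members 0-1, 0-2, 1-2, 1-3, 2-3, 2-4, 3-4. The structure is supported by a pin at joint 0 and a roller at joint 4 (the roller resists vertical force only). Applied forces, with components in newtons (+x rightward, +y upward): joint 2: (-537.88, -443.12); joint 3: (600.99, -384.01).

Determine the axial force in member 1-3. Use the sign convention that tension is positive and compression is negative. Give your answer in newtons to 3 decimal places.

N=5 nodes, M=7 members, R=3 reactions → 2N=10, M+R=10
member 0 (0-1): L=1.7392, (cx,cy)=(0.4266,0.9044)
member 1 (0-2): L=1.6670, (cx,cy)=(1.0000,0.0000)
member 2 (1-2): L=1.8248, (cx,cy)=(0.5069,-0.8620)
member 3 (1-3): L=1.7255, (cx,cy)=(0.9992,0.0411)
member 4 (2-3): L=1.8279, (cx,cy)=(0.4371,0.8994)
member 5 (2-4): L=1.7330, (cx,cy)=(1.0000,0.0000)
member 6 (3-4): L=1.8908, (cx,cy)=(0.4940,-0.8695)
solve A·x = −loads:
  F[0-1] = -45.0609 N (compression)
  F[0-2] = +82.3342 N (tension)
  F[1-2] = +45.2639 N (tension)
  F[1-3] = -42.2043 N (compression)
  F[2-3] = +449.3002 N (tension)
  F[2-4] = +446.7609 N (tension)
  F[3-4] = -904.4236 N (compression)
  Rx@0 = -63.1100 N
  Ry@0 = +40.7543 N
  Ry@4 = +786.3757 N

-42.204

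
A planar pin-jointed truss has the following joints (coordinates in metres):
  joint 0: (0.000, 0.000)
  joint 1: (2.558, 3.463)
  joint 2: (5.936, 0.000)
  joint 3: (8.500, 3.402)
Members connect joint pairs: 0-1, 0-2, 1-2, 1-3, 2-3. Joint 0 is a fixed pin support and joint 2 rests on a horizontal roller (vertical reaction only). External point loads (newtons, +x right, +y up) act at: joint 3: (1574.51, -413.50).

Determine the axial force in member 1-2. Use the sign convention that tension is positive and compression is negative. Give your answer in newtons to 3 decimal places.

N=4 nodes, M=5 members, R=3 reactions → 2N=8, M+R=8
member 0 (0-1): L=4.3053, (cx,cy)=(0.5941,0.8044)
member 1 (0-2): L=5.9360, (cx,cy)=(1.0000,0.0000)
member 2 (1-2): L=4.8377, (cx,cy)=(0.6983,-0.7158)
member 3 (1-3): L=5.9423, (cx,cy)=(0.9999,-0.0103)
member 4 (2-3): L=4.2600, (cx,cy)=(0.6019,0.7986)
solve A·x = −loads:
  F[0-1] = +1343.9095 N (tension)
  F[0-2] = +776.0270 N (tension)
  F[1-2] = -1536.9334 N (compression)
  F[1-3] = +1871.7715 N (tension)
  F[2-3] = -493.7276 N (compression)
  Rx@0 = -1574.5100 N
  Ry@0 = -1080.9800 N
  Ry@2 = +1494.4800 N

-1536.933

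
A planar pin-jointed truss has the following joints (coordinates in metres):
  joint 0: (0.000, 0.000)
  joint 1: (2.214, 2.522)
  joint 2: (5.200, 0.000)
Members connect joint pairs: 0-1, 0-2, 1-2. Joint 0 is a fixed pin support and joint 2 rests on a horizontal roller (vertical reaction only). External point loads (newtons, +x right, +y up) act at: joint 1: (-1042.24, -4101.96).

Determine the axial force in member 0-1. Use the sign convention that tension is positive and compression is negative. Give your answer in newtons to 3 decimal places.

N=3 nodes, M=3 members, R=3 reactions → 2N=6, M+R=6
member 0 (0-1): L=3.3559, (cx,cy)=(0.6597,0.7515)
member 1 (0-2): L=5.2000, (cx,cy)=(1.0000,0.0000)
member 2 (1-2): L=3.9085, (cx,cy)=(0.7640,-0.6453)
solve A·x = −loads:
  F[0-1] = -3806.9710 N (compression)
  F[0-2] = +1469.3227 N (tension)
  F[1-2] = -1923.2772 N (compression)
  Rx@0 = +1042.2400 N
  Ry@0 = +2860.9580 N
  Ry@2 = +1241.0020 N

-3806.971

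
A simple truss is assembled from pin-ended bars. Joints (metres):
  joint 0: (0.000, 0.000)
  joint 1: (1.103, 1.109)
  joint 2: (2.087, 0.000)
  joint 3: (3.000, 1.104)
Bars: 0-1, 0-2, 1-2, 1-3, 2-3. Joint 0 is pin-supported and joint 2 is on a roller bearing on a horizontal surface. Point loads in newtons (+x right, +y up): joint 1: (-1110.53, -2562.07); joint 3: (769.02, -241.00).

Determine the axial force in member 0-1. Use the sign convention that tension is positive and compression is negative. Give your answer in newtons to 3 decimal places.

-1813.591

N=4 nodes, M=5 members, R=3 reactions → 2N=8, M+R=8
member 0 (0-1): L=1.5641, (cx,cy)=(0.7052,0.7090)
member 1 (0-2): L=2.0870, (cx,cy)=(1.0000,0.0000)
member 2 (1-2): L=1.4826, (cx,cy)=(0.6637,-0.7480)
member 3 (1-3): L=1.8970, (cx,cy)=(1.0000,-0.0026)
member 4 (2-3): L=1.4326, (cx,cy)=(0.6373,0.7706)
solve A·x = −loads:
  F[0-1] = -1813.5909 N (compression)
  F[0-2] = +937.4092 N (tension)
  F[1-2] = -1709.5360 N (compression)
  F[1-3] = +966.2225 N (tension)
  F[2-3] = -309.4309 N (compression)
  Rx@0 = +341.5100 N
  Ry@0 = +1285.8762 N
  Ry@2 = +1517.1938 N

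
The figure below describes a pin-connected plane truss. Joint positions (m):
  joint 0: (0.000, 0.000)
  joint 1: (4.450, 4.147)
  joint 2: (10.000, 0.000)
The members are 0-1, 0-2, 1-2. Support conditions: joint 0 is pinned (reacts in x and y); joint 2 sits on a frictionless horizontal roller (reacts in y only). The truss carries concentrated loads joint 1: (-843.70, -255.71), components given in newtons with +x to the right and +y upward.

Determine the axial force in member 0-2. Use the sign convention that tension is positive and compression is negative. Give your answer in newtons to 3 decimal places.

-315.965

N=3 nodes, M=3 members, R=3 reactions → 2N=6, M+R=6
member 0 (0-1): L=6.0828, (cx,cy)=(0.7316,0.6818)
member 1 (0-2): L=10.0000, (cx,cy)=(1.0000,0.0000)
member 2 (1-2): L=6.9282, (cx,cy)=(0.8011,-0.5986)
solve A·x = −loads:
  F[0-1] = -721.3686 N (compression)
  F[0-2] = -315.9652 N (compression)
  F[1-2] = +394.4276 N (tension)
  Rx@0 = +843.7000 N
  Ry@0 = +491.8014 N
  Ry@2 = -236.0914 N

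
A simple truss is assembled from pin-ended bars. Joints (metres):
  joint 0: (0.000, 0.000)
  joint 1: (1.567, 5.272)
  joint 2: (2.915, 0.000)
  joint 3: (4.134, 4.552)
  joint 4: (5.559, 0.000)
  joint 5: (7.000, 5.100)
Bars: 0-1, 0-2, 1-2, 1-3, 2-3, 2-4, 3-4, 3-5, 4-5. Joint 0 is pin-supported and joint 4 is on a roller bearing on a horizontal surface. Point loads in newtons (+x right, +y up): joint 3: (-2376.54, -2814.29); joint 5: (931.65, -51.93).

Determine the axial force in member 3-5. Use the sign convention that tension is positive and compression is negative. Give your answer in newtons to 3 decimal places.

N=6 nodes, M=9 members, R=3 reactions → 2N=12, M+R=12
member 0 (0-1): L=5.5000, (cx,cy)=(0.2849,0.9586)
member 1 (0-2): L=2.9150, (cx,cy)=(1.0000,0.0000)
member 2 (1-2): L=5.4416, (cx,cy)=(0.2477,-0.9688)
member 3 (1-3): L=2.6661, (cx,cy)=(0.9628,-0.2701)
member 4 (2-3): L=4.7124, (cx,cy)=(0.2587,0.9660)
member 5 (2-4): L=2.6440, (cx,cy)=(1.0000,0.0000)
member 6 (3-4): L=4.7698, (cx,cy)=(0.2988,-0.9543)
member 7 (3-5): L=2.9179, (cx,cy)=(0.9822,0.1878)
member 8 (4-5): L=5.2997, (cx,cy)=(0.2719,0.9623)
solve A·x = −loads:
  F[0-1] = -1877.0645 N (compression)
  F[0-2] = -910.0926 N (compression)
  F[1-2] = +2167.4200 N (tension)
  F[1-3] = -1113.0709 N (compression)
  F[2-3] = -2173.8557 N (compression)
  F[2-4] = +189.1546 N (tension)
  F[3-4] = -863.1652 N (compression)
  F[3-5] = +1018.4908 N (tension)
  F[4-5] = -252.7294 N (compression)
  Rx@0 = +1444.8900 N
  Ry@0 = +1799.2674 N
  Ry@4 = +1066.9526 N

1018.491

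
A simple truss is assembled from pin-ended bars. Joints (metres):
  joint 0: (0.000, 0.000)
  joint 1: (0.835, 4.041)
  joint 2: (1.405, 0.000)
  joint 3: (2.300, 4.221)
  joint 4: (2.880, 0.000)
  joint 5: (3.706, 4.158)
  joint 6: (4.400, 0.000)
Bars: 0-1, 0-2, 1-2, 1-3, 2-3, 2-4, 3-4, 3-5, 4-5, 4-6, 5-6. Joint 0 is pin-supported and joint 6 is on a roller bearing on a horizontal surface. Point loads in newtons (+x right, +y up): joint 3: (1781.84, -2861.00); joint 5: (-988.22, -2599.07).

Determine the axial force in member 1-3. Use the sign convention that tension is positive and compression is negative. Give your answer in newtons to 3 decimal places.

-344.312

N=7 nodes, M=11 members, R=3 reactions → 2N=14, M+R=14
member 0 (0-1): L=4.1264, (cx,cy)=(0.2024,0.9793)
member 1 (0-2): L=1.4050, (cx,cy)=(1.0000,0.0000)
member 2 (1-2): L=4.0810, (cx,cy)=(0.1397,-0.9902)
member 3 (1-3): L=1.4760, (cx,cy)=(0.9925,0.1219)
member 4 (2-3): L=4.3148, (cx,cy)=(0.2074,0.9783)
member 5 (2-4): L=1.4750, (cx,cy)=(1.0000,0.0000)
member 6 (3-4): L=4.2607, (cx,cy)=(0.1361,-0.9907)
member 7 (3-5): L=1.4074, (cx,cy)=(0.9990,-0.0448)
member 8 (4-5): L=4.2392, (cx,cy)=(0.1948,0.9808)
member 9 (4-6): L=1.5200, (cx,cy)=(1.0000,0.0000)
member 10 (5-6): L=4.2155, (cx,cy)=(0.1646,-0.9864)
solve A·x = −loads:
  F[0-1] = -1021.0618 N (compression)
  F[0-2] = +1000.2392 N (tension)
  F[1-2] = +967.4320 N (tension)
  F[1-3] = -344.3118 N (compression)
  F[2-3] = -979.2465 N (compression)
  F[2-4] = +1338.4807 N (tension)
  F[3-4] = -1784.3009 N (compression)
  F[3-5] = -2085.8963 N (compression)
  F[4-5] = +1802.2328 N (tension)
  F[4-6] = +744.4280 N (tension)
  F[5-6] = -4521.8306 N (compression)
  Rx@0 = -793.6200 N
  Ry@0 = +999.9379 N
  Ry@6 = +4460.1321 N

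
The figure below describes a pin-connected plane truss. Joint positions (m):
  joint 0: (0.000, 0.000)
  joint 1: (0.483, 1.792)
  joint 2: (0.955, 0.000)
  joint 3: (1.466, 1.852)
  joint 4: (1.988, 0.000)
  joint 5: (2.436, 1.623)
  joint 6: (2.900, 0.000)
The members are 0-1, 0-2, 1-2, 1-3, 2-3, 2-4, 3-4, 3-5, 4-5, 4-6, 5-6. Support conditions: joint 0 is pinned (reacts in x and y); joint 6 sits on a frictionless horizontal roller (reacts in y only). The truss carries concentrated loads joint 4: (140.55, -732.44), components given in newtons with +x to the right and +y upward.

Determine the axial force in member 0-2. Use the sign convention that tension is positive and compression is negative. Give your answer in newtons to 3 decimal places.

202.634

N=7 nodes, M=11 members, R=3 reactions → 2N=14, M+R=14
member 0 (0-1): L=1.8560, (cx,cy)=(0.2602,0.9655)
member 1 (0-2): L=0.9550, (cx,cy)=(1.0000,0.0000)
member 2 (1-2): L=1.8531, (cx,cy)=(0.2547,-0.9670)
member 3 (1-3): L=0.9848, (cx,cy)=(0.9981,0.0609)
member 4 (2-3): L=1.9212, (cx,cy)=(0.2660,0.9640)
member 5 (2-4): L=1.0330, (cx,cy)=(1.0000,0.0000)
member 6 (3-4): L=1.9242, (cx,cy)=(0.2713,-0.9625)
member 7 (3-5): L=0.9967, (cx,cy)=(0.9732,-0.2298)
member 8 (4-5): L=1.6837, (cx,cy)=(0.2661,0.9640)
member 9 (4-6): L=0.9120, (cx,cy)=(1.0000,0.0000)
member 10 (5-6): L=1.6880, (cx,cy)=(0.2749,-0.9615)
solve A·x = −loads:
  F[0-1] = -238.5598 N (compression)
  F[0-2] = +202.6338 N (tension)
  F[1-2] = +230.5702 N (tension)
  F[1-3] = -121.0362 N (compression)
  F[2-3] = -231.2973 N (compression)
  F[2-4] = +322.8816 N (tension)
  F[3-4] = +304.2845 N (tension)
  F[3-5] = -272.1616 N (compression)
  F[4-5] = +456.0054 N (tension)
  F[4-6] = +143.5456 N (tension)
  F[5-6] = -522.2164 N (compression)
  Rx@0 = -140.5500 N
  Ry@0 = +230.3398 N
  Ry@6 = +502.1002 N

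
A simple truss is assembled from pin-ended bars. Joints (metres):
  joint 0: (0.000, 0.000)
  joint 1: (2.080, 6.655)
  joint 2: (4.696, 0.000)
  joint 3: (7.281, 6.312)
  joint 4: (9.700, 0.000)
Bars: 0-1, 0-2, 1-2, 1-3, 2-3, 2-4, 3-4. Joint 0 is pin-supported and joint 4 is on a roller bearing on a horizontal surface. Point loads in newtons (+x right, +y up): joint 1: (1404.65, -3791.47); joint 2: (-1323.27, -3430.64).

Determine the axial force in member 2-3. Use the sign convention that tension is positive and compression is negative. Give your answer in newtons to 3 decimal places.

3525.578

N=5 nodes, M=7 members, R=3 reactions → 2N=10, M+R=10
member 0 (0-1): L=6.9725, (cx,cy)=(0.2983,0.9545)
member 1 (0-2): L=4.6960, (cx,cy)=(1.0000,0.0000)
member 2 (1-2): L=7.1507, (cx,cy)=(0.3658,-0.9307)
member 3 (1-3): L=5.2123, (cx,cy)=(0.9978,-0.0658)
member 4 (2-3): L=6.8208, (cx,cy)=(0.3790,0.9254)
member 5 (2-4): L=5.0040, (cx,cy)=(1.0000,0.0000)
member 6 (3-4): L=6.7597, (cx,cy)=(0.3579,-0.9338)
solve A·x = −loads:
  F[0-1] = -3965.0747 N (compression)
  F[0-2] = +1264.2245 N (tension)
  F[1-2] = +180.5811 N (tension)
  F[1-3] = -2659.3223 N (compression)
  F[2-3] = +3525.5778 N (tension)
  F[2-4] = +1317.4108 N (tension)
  F[3-4] = -3681.3722 N (compression)
  Rx@0 = -81.3800 N
  Ry@0 = +3784.5338 N
  Ry@4 = +3437.5762 N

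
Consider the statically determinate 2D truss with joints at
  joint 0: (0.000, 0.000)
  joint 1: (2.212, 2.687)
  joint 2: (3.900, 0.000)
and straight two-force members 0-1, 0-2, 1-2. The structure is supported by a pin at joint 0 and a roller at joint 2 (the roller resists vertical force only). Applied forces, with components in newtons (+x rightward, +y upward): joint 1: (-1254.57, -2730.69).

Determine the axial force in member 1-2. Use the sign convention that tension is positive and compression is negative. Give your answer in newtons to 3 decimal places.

-808.273

N=3 nodes, M=3 members, R=3 reactions → 2N=6, M+R=6
member 0 (0-1): L=3.4804, (cx,cy)=(0.6356,0.7720)
member 1 (0-2): L=3.9000, (cx,cy)=(1.0000,0.0000)
member 2 (1-2): L=3.1732, (cx,cy)=(0.5320,-0.8468)
solve A·x = −loads:
  F[0-1] = -2650.4435 N (compression)
  F[0-2] = +429.9624 N (tension)
  F[1-2] = -808.2728 N (compression)
  Rx@0 = +1254.5700 N
  Ry@0 = +2046.2652 N
  Ry@2 = +684.4248 N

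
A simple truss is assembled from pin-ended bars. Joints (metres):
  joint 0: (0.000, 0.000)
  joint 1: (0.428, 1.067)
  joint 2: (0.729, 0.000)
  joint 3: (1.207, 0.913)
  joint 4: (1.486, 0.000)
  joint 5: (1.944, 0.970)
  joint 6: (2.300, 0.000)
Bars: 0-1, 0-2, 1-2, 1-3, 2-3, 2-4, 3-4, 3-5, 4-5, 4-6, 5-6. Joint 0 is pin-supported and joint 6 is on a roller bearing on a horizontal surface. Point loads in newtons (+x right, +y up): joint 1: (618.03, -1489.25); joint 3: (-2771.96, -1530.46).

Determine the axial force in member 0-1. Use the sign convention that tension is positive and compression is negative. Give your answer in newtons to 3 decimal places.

N=7 nodes, M=11 members, R=3 reactions → 2N=14, M+R=14
member 0 (0-1): L=1.1496, (cx,cy)=(0.3723,0.9281)
member 1 (0-2): L=0.7290, (cx,cy)=(1.0000,0.0000)
member 2 (1-2): L=1.1086, (cx,cy)=(0.2715,-0.9624)
member 3 (1-3): L=0.7941, (cx,cy)=(0.9810,-0.1939)
member 4 (2-3): L=1.0306, (cx,cy)=(0.4638,0.8859)
member 5 (2-4): L=0.7570, (cx,cy)=(1.0000,0.0000)
member 6 (3-4): L=0.9547, (cx,cy)=(0.2922,-0.9563)
member 7 (3-5): L=0.7392, (cx,cy)=(0.9970,0.0771)
member 8 (4-5): L=1.0727, (cx,cy)=(0.4270,0.9043)
member 9 (4-6): L=0.8140, (cx,cy)=(1.0000,0.0000)
member 10 (5-6): L=1.0333, (cx,cy)=(0.3445,-0.9388)
solve A·x = −loads:
  F[0-1] = -2966.2840 N (compression)
  F[0-2] = -1049.6111 N (compression)
  F[1-2] = +1765.3605 N (tension)
  F[1-3] = -2244.2587 N (compression)
  F[2-3] = -1917.8220 N (compression)
  F[2-4] = +319.2247 N (tension)
  F[3-4] = -297.6083 N (compression)
  F[3-5] = -232.9437 N (compression)
  F[4-5] = +314.7469 N (tension)
  F[4-6] = +97.8645 N (tension)
  F[5-6] = -284.0449 N (compression)
  Rx@0 = +2153.9300 N
  Ry@0 = +2753.0566 N
  Ry@6 = +266.6534 N

-2966.284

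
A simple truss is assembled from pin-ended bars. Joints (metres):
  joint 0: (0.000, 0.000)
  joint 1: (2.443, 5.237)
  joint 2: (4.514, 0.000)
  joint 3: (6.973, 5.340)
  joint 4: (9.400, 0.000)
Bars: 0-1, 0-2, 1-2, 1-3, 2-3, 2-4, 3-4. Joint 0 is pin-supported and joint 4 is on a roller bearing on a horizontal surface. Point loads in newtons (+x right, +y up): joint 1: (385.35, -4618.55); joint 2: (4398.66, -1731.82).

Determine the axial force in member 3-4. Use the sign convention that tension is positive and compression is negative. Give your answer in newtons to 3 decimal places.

-2467.819

N=5 nodes, M=7 members, R=3 reactions → 2N=10, M+R=10
member 0 (0-1): L=5.7788, (cx,cy)=(0.4228,0.9062)
member 1 (0-2): L=4.5140, (cx,cy)=(1.0000,0.0000)
member 2 (1-2): L=5.6316, (cx,cy)=(0.3677,-0.9299)
member 3 (1-3): L=4.5312, (cx,cy)=(0.9997,0.0227)
member 4 (2-3): L=5.8790, (cx,cy)=(0.4183,0.9083)
member 5 (2-4): L=4.8860, (cx,cy)=(1.0000,0.0000)
member 6 (3-4): L=5.8657, (cx,cy)=(0.4138,-0.9104)
solve A·x = −loads:
  F[0-1] = -4528.2534 N (compression)
  F[0-2] = +6698.3420 N (tension)
  F[1-2] = -604.4319 N (compression)
  F[1-3] = -2077.9423 N (compression)
  F[2-3] = +2525.4219 N (tension)
  F[2-4] = +1021.0957 N (tension)
  F[3-4] = -2467.8190 N (compression)
  Rx@0 = -4784.0100 N
  Ry@0 = +4103.7071 N
  Ry@4 = +2246.6629 N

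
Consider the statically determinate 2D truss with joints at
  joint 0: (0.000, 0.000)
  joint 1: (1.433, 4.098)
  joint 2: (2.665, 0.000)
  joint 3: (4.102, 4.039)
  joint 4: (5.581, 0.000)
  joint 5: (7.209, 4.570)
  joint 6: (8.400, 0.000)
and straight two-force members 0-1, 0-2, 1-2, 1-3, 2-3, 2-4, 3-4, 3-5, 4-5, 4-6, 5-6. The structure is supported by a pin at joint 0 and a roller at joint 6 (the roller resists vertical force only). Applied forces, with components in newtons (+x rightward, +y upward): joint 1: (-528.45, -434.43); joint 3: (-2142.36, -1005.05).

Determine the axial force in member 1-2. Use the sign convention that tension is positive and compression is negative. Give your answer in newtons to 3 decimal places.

1821.833

N=7 nodes, M=11 members, R=3 reactions → 2N=14, M+R=14
member 0 (0-1): L=4.3413, (cx,cy)=(0.3301,0.9440)
member 1 (0-2): L=2.6650, (cx,cy)=(1.0000,0.0000)
member 2 (1-2): L=4.2792, (cx,cy)=(0.2879,-0.9577)
member 3 (1-3): L=2.6697, (cx,cy)=(0.9998,-0.0221)
member 4 (2-3): L=4.2870, (cx,cy)=(0.3352,0.9421)
member 5 (2-4): L=2.9160, (cx,cy)=(1.0000,0.0000)
member 6 (3-4): L=4.3013, (cx,cy)=(0.3439,-0.9390)
member 7 (3-5): L=3.1520, (cx,cy)=(0.9857,0.1685)
member 8 (4-5): L=4.8513, (cx,cy)=(0.3356,0.9420)
member 9 (4-6): L=2.8190, (cx,cy)=(1.0000,0.0000)
member 10 (5-6): L=4.7226, (cx,cy)=(0.2522,-0.9677)
solve A·x = −loads:
  F[0-1] = -2290.8960 N (compression)
  F[0-2] = -1914.6227 N (compression)
  F[1-2] = +1821.8325 N (tension)
  F[1-3] = -752.4362 N (compression)
  F[2-3] = -1851.8268 N (compression)
  F[2-4] = -769.3783 N (compression)
  F[3-4] = +856.3981 N (tension)
  F[3-5] = +481.7901 N (tension)
  F[4-5] = -853.6816 N (compression)
  F[4-6] = -188.4269 N (compression)
  F[5-6] = +747.1650 N (tension)
  Rx@0 = +2670.8100 N
  Ry@0 = +2162.4951 N
  Ry@6 = -723.0151 N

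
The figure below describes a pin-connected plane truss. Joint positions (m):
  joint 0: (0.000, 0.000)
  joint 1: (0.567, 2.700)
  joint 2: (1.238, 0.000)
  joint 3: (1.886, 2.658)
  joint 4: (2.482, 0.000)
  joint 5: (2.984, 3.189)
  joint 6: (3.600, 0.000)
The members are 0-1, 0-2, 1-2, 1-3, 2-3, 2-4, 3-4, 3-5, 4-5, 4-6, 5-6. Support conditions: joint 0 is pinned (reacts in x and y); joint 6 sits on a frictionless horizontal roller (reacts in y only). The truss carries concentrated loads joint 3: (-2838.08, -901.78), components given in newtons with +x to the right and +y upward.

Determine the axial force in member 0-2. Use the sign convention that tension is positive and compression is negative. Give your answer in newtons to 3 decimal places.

N=7 nodes, M=11 members, R=3 reactions → 2N=14, M+R=14
member 0 (0-1): L=2.7589, (cx,cy)=(0.2055,0.9787)
member 1 (0-2): L=1.2380, (cx,cy)=(1.0000,0.0000)
member 2 (1-2): L=2.7821, (cx,cy)=(0.2412,-0.9705)
member 3 (1-3): L=1.3197, (cx,cy)=(0.9995,-0.0318)
member 4 (2-3): L=2.7358, (cx,cy)=(0.2369,0.9715)
member 5 (2-4): L=1.2440, (cx,cy)=(1.0000,0.0000)
member 6 (3-4): L=2.7240, (cx,cy)=(0.2188,-0.9758)
member 7 (3-5): L=1.2197, (cx,cy)=(0.9003,0.4354)
member 8 (4-5): L=3.2283, (cx,cy)=(0.1555,0.9878)
member 9 (4-6): L=1.1180, (cx,cy)=(1.0000,0.0000)
member 10 (5-6): L=3.2479, (cx,cy)=(0.1897,-0.9819)
solve A·x = −loads:
  F[0-1] = -2579.8677 N (compression)
  F[0-2] = -2307.8727 N (compression)
  F[1-2] = +2639.8831 N (tension)
  F[1-3] = -1167.4916 N (compression)
  F[2-3] = -2636.9890 N (compression)
  F[2-4] = -1046.5953 N (compression)
  F[3-4] = +1968.5584 N (tension)
  F[3-5] = +684.1224 N (tension)
  F[4-5] = -1944.5153 N (compression)
  F[4-6] = -313.5084 N (compression)
  F[5-6] = +1653.0185 N (tension)
  Rx@0 = +2838.0800 N
  Ry@0 = +2524.7965 N
  Ry@6 = -1623.0165 N

-2307.873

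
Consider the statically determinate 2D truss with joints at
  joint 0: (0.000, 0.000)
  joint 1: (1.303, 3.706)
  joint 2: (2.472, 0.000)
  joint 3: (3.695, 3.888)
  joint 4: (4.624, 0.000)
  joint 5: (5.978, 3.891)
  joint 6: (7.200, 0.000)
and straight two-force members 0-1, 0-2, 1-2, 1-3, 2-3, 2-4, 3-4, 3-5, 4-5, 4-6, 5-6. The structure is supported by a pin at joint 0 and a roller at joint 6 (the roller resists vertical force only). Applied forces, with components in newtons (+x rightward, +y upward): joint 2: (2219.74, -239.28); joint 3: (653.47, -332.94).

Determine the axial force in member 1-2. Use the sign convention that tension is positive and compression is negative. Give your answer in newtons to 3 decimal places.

-33.555

N=7 nodes, M=11 members, R=3 reactions → 2N=14, M+R=14
member 0 (0-1): L=3.9284, (cx,cy)=(0.3317,0.9434)
member 1 (0-2): L=2.4720, (cx,cy)=(1.0000,0.0000)
member 2 (1-2): L=3.8860, (cx,cy)=(0.3008,-0.9537)
member 3 (1-3): L=2.3989, (cx,cy)=(0.9971,0.0759)
member 4 (2-3): L=4.0758, (cx,cy)=(0.3001,0.9539)
member 5 (2-4): L=2.1520, (cx,cy)=(1.0000,0.0000)
member 6 (3-4): L=3.9974, (cx,cy)=(0.2324,-0.9726)
member 7 (3-5): L=2.2830, (cx,cy)=(1.0000,0.0013)
member 8 (4-5): L=4.1199, (cx,cy)=(0.3287,0.9445)
member 9 (4-6): L=2.5760, (cx,cy)=(1.0000,0.0000)
member 10 (5-6): L=4.0784, (cx,cy)=(0.2996,-0.9541)
solve A·x = −loads:
  F[0-1] = +35.6900 N (tension)
  F[0-2] = +2861.3721 N (tension)
  F[1-2] = -33.5551 N (compression)
  F[1-3] = +21.9955 N (tension)
  F[2-3] = +284.3854 N (tension)
  F[2-4] = +546.2045 N (tension)
  F[3-4] = -623.4876 N (compression)
  F[3-5] = -401.3073 N (compression)
  F[4-5] = +642.0841 N (tension)
  F[4-6] = +190.2845 N (tension)
  F[5-6] = -635.0672 N (compression)
  Rx@0 = -2873.2100 N
  Ry@0 = -33.6696 N
  Ry@6 = +605.8896 N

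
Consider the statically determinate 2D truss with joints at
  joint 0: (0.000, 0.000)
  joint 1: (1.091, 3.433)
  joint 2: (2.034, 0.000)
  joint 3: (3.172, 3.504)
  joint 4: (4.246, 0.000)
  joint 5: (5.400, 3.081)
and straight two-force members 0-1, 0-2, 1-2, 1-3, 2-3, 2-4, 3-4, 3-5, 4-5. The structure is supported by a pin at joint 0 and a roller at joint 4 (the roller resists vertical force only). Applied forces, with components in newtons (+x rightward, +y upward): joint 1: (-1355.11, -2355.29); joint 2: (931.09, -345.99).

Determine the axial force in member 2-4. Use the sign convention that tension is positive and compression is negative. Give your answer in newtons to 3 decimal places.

N=6 nodes, M=9 members, R=3 reactions → 2N=12, M+R=12
member 0 (0-1): L=3.6022, (cx,cy)=(0.3029,0.9530)
member 1 (0-2): L=2.0340, (cx,cy)=(1.0000,0.0000)
member 2 (1-2): L=3.5602, (cx,cy)=(0.2649,-0.9643)
member 3 (1-3): L=2.0822, (cx,cy)=(0.9994,0.0341)
member 4 (2-3): L=3.6842, (cx,cy)=(0.3089,0.9511)
member 5 (2-4): L=2.2120, (cx,cy)=(1.0000,0.0000)
member 6 (3-4): L=3.6649, (cx,cy)=(0.2931,-0.9561)
member 7 (3-5): L=2.2678, (cx,cy)=(0.9825,-0.1865)
member 8 (4-5): L=3.2900, (cx,cy)=(0.3508,0.9365)
solve A·x = −loads:
  F[0-1] = -3175.1230 N (compression)
  F[0-2] = +537.6338 N (tension)
  F[1-2] = +702.8792 N (tension)
  F[1-3] = +207.4012 N (tension)
  F[2-3] = -348.8433 N (compression)
  F[2-4] = -99.5265 N (compression)
  F[3-4] = +339.6225 N (tension)
  F[3-5] = -0.0000 N (compression)
  F[4-5] = +0.0000 N (tension)
  Rx@0 = +424.0200 N
  Ry@0 = +3025.9921 N
  Ry@4 = -324.7121 N

-99.526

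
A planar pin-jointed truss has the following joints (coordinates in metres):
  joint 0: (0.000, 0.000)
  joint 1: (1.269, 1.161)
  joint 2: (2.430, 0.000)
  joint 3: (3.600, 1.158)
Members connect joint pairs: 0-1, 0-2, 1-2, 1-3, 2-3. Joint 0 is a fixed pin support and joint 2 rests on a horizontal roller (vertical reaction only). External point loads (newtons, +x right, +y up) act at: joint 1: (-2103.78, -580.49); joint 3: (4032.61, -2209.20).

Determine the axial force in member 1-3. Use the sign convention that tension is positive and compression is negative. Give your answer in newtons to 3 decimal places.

6256.573

N=4 nodes, M=5 members, R=3 reactions → 2N=8, M+R=8
member 0 (0-1): L=1.7200, (cx,cy)=(0.7378,0.6750)
member 1 (0-2): L=2.4300, (cx,cy)=(1.0000,0.0000)
member 2 (1-2): L=1.6419, (cx,cy)=(0.7071,-0.7071)
member 3 (1-3): L=2.3310, (cx,cy)=(1.0000,-0.0013)
member 4 (2-3): L=1.6462, (cx,cy)=(0.7107,0.7035)
solve A·x = −loads:
  F[0-1] = +2522.7901 N (tension)
  F[0-2] = +67.5018 N (tension)
  F[1-2] = -3240.6130 N (compression)
  F[1-3] = +6256.5728 N (tension)
  F[2-3] = -3129.0636 N (compression)
  Rx@0 = -1928.8300 N
  Ry@0 = -1702.9172 N
  Ry@2 = +4492.6072 N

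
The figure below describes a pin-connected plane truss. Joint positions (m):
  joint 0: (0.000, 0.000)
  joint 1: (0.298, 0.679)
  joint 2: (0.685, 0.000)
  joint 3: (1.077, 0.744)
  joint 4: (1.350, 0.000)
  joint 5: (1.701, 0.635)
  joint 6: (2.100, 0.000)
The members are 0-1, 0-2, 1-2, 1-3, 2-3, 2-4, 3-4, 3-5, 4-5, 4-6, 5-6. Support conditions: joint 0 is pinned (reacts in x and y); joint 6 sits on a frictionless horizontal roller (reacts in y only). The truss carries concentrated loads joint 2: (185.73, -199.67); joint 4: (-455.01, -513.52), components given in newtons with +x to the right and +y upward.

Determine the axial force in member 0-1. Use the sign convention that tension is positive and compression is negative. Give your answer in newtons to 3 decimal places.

-347.212

N=7 nodes, M=11 members, R=3 reactions → 2N=14, M+R=14
member 0 (0-1): L=0.7415, (cx,cy)=(0.4019,0.9157)
member 1 (0-2): L=0.6850, (cx,cy)=(1.0000,0.0000)
member 2 (1-2): L=0.7815, (cx,cy)=(0.4952,-0.8688)
member 3 (1-3): L=0.7817, (cx,cy)=(0.9965,0.0832)
member 4 (2-3): L=0.8410, (cx,cy)=(0.4661,0.8847)
member 5 (2-4): L=0.6650, (cx,cy)=(1.0000,0.0000)
member 6 (3-4): L=0.7925, (cx,cy)=(0.3445,-0.9388)
member 7 (3-5): L=0.6334, (cx,cy)=(0.9851,-0.1721)
member 8 (4-5): L=0.7256, (cx,cy)=(0.4838,0.8752)
member 9 (4-6): L=0.7500, (cx,cy)=(1.0000,0.0000)
member 10 (5-6): L=0.7500, (cx,cy)=(0.5320,-0.8467)
solve A·x = −loads:
  F[0-1] = -347.2122 N (compression)
  F[0-2] = -129.7425 N (compression)
  F[1-2] = +336.5484 N (tension)
  F[1-3] = -307.2516 N (compression)
  F[2-3] = -104.8038 N (compression)
  F[2-4] = -99.9693 N (compression)
  F[3-4] = +205.1940 N (tension)
  F[3-5] = -432.1715 N (compression)
  F[4-5] = +366.6438 N (tension)
  F[4-6] = +248.3542 N (tension)
  F[5-6] = -466.8005 N (compression)
  Rx@0 = +269.2800 N
  Ry@0 = +317.9395 N
  Ry@6 = +395.2505 N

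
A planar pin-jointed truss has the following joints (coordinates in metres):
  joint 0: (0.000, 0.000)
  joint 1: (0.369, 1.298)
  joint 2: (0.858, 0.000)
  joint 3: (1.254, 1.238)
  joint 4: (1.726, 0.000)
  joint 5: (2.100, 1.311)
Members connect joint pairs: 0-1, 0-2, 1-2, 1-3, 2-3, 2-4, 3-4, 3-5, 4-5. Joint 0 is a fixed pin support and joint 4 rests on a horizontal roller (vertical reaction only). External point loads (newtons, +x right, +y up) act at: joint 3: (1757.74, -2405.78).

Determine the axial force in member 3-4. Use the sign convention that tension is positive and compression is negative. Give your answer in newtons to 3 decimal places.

-3219.901

N=6 nodes, M=9 members, R=3 reactions → 2N=12, M+R=12
member 0 (0-1): L=1.3494, (cx,cy)=(0.2734,0.9619)
member 1 (0-2): L=0.8580, (cx,cy)=(1.0000,0.0000)
member 2 (1-2): L=1.3871, (cx,cy)=(0.3525,-0.9358)
member 3 (1-3): L=0.8870, (cx,cy)=(0.9977,-0.0676)
member 4 (2-3): L=1.2998, (cx,cy)=(0.3047,0.9525)
member 5 (2-4): L=0.8680, (cx,cy)=(1.0000,0.0000)
member 6 (3-4): L=1.3249, (cx,cy)=(0.3562,-0.9344)
member 7 (3-5): L=0.8491, (cx,cy)=(0.9963,0.0860)
member 8 (4-5): L=1.3633, (cx,cy)=(0.2743,0.9616)
solve A·x = −loads:
  F[0-1] = +626.7581 N (tension)
  F[0-2] = +1586.3539 N (tension)
  F[1-2] = -673.8612 N (compression)
  F[1-3] = +409.8914 N (tension)
  F[2-3] = +662.0707 N (tension)
  F[2-4] = +1147.0783 N (tension)
  F[3-4] = -3219.9013 N (compression)
  F[3-5] = -0.0000 N (compression)
  F[4-5] = +0.0000 N (tension)
  Rx@0 = -1757.7400 N
  Ry@0 = -602.8702 N
  Ry@4 = +3008.6502 N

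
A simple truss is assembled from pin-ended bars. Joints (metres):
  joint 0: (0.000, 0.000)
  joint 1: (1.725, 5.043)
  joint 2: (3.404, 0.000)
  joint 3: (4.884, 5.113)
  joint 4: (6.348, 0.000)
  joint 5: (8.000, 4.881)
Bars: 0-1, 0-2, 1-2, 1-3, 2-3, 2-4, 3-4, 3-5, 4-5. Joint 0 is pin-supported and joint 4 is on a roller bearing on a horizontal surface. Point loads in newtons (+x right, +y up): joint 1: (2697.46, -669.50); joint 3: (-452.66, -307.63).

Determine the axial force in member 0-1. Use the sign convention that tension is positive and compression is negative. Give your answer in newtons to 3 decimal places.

1289.201

N=6 nodes, M=9 members, R=3 reactions → 2N=12, M+R=12
member 0 (0-1): L=5.3299, (cx,cy)=(0.3236,0.9462)
member 1 (0-2): L=3.4040, (cx,cy)=(1.0000,0.0000)
member 2 (1-2): L=5.3152, (cx,cy)=(0.3159,-0.9488)
member 3 (1-3): L=3.1598, (cx,cy)=(0.9998,0.0222)
member 4 (2-3): L=5.3229, (cx,cy)=(0.2780,0.9606)
member 5 (2-4): L=2.9440, (cx,cy)=(1.0000,0.0000)
member 6 (3-4): L=5.3185, (cx,cy)=(0.2753,-0.9614)
member 7 (3-5): L=3.1246, (cx,cy)=(0.9972,-0.0742)
member 8 (4-5): L=5.1530, (cx,cy)=(0.3206,0.9472)
solve A·x = −loads:
  F[0-1] = +1289.2006 N (tension)
  F[0-2] = +1827.5529 N (tension)
  F[1-2] = -2029.5545 N (compression)
  F[1-3] = -1639.5012 N (compression)
  F[2-3] = +2004.6816 N (tension)
  F[2-4] = +629.0483 N (tension)
  F[3-4] = -2285.2263 N (compression)
  F[3-5] = -0.0000 N (compression)
  F[4-5] = +0.0000 N (tension)
  Rx@0 = -2244.8000 N
  Ry@0 = -1219.8128 N
  Ry@4 = +2196.9428 N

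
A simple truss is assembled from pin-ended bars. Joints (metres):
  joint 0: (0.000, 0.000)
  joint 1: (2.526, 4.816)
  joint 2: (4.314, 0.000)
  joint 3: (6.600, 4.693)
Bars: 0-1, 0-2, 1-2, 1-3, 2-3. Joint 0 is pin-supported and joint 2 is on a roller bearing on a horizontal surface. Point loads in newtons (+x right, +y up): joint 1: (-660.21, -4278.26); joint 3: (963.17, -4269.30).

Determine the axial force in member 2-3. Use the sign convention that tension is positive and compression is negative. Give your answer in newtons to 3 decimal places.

N=4 nodes, M=5 members, R=3 reactions → 2N=8, M+R=8
member 0 (0-1): L=5.4382, (cx,cy)=(0.4645,0.8856)
member 1 (0-2): L=4.3140, (cx,cy)=(1.0000,0.0000)
member 2 (1-2): L=5.1372, (cx,cy)=(0.3480,-0.9375)
member 3 (1-3): L=4.0759, (cx,cy)=(0.9995,-0.0302)
member 4 (2-3): L=5.2202, (cx,cy)=(0.4379,0.8990)
solve A·x = −loads:
  F[0-1] = +903.2263 N (tension)
  F[0-2] = -116.5777 N (compression)
  F[1-2] = -5513.3920 N (compression)
  F[1-3] = +3000.0484 N (tension)
  F[2-3] = -4648.1598 N (compression)
  Rx@0 = -302.9600 N
  Ry@0 = -799.8786 N
  Ry@2 = +9347.4386 N

-4648.160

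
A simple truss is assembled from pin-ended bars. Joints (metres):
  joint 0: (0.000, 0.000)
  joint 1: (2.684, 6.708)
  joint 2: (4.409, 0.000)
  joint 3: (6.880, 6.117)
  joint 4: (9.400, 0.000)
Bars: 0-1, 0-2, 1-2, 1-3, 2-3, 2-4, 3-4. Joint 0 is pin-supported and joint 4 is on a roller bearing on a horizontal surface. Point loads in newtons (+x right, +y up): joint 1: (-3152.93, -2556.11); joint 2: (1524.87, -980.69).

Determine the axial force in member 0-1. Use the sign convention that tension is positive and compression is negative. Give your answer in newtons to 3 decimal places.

-4951.268

N=5 nodes, M=7 members, R=3 reactions → 2N=10, M+R=10
member 0 (0-1): L=7.2250, (cx,cy)=(0.3715,0.9284)
member 1 (0-2): L=4.4090, (cx,cy)=(1.0000,0.0000)
member 2 (1-2): L=6.9262, (cx,cy)=(0.2491,-0.9685)
member 3 (1-3): L=4.2374, (cx,cy)=(0.9902,-0.1395)
member 4 (2-3): L=6.5972, (cx,cy)=(0.3746,0.9272)
member 5 (2-4): L=4.9910, (cx,cy)=(1.0000,0.0000)
member 6 (3-4): L=6.6157, (cx,cy)=(0.3809,-0.9246)
solve A·x = −loads:
  F[0-1] = -4951.2684 N (compression)
  F[0-2] = +211.2675 N (tension)
  F[1-2] = +1988.2118 N (tension)
  F[1-3] = +826.5114 N (tension)
  F[2-3] = -1019.0538 N (compression)
  F[2-4] = -436.7457 N (compression)
  F[3-4] = +1146.5867 N (tension)
  Rx@0 = +1628.0600 N
  Ry@0 = +4596.9482 N
  Ry@4 = -1060.1482 N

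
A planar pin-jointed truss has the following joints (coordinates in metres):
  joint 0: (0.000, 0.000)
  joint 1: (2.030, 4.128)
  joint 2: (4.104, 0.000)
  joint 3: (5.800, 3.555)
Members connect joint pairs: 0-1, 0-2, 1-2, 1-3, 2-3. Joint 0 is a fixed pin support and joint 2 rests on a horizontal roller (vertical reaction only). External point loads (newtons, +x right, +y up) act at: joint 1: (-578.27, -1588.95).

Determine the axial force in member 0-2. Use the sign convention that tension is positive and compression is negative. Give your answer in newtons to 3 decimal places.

102.648

N=4 nodes, M=5 members, R=3 reactions → 2N=8, M+R=8
member 0 (0-1): L=4.6001, (cx,cy)=(0.4413,0.8974)
member 1 (0-2): L=4.1040, (cx,cy)=(1.0000,0.0000)
member 2 (1-2): L=4.6197, (cx,cy)=(0.4489,-0.8936)
member 3 (1-3): L=3.8133, (cx,cy)=(0.9886,-0.1503)
member 4 (2-3): L=3.9388, (cx,cy)=(0.4306,0.9026)
solve A·x = −loads:
  F[0-1] = -1543.0130 N (compression)
  F[0-2] = +102.6477 N (tension)
  F[1-2] = -228.6423 N (compression)
  F[1-3] = -0.0000 N (compression)
  F[2-3] = +0.0000 N (tension)
  Rx@0 = +578.2700 N
  Ry@0 = +1384.6445 N
  Ry@2 = +204.3055 N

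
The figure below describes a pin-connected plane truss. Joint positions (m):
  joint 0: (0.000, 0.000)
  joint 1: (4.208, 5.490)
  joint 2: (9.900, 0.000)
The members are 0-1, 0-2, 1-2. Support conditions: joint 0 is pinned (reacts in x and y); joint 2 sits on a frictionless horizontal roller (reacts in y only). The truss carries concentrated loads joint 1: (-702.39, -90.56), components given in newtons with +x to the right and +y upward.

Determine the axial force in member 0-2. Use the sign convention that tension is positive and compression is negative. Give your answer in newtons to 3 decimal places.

N=3 nodes, M=3 members, R=3 reactions → 2N=6, M+R=6
member 0 (0-1): L=6.9172, (cx,cy)=(0.6083,0.7937)
member 1 (0-2): L=9.9000, (cx,cy)=(1.0000,0.0000)
member 2 (1-2): L=7.9082, (cx,cy)=(0.7198,-0.6942)
solve A·x = −loads:
  F[0-1] = -556.3662 N (compression)
  F[0-2] = -363.9299 N (compression)
  F[1-2] = +505.6246 N (tension)
  Rx@0 = +702.3900 N
  Ry@0 = +441.5746 N
  Ry@2 = -351.0146 N

-363.930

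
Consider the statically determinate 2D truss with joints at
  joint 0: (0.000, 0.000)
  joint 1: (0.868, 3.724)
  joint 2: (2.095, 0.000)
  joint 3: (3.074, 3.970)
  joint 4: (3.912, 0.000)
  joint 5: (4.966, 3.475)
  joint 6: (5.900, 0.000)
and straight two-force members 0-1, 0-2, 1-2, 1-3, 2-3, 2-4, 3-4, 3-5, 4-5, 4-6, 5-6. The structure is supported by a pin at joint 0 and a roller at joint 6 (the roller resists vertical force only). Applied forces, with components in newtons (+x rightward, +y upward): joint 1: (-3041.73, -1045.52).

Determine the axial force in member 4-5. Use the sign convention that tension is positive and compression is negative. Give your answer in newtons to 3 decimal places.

-1589.613

N=7 nodes, M=11 members, R=3 reactions → 2N=14, M+R=14
member 0 (0-1): L=3.8238, (cx,cy)=(0.2270,0.9739)
member 1 (0-2): L=2.0950, (cx,cy)=(1.0000,0.0000)
member 2 (1-2): L=3.9209, (cx,cy)=(0.3129,-0.9498)
member 3 (1-3): L=2.2197, (cx,cy)=(0.9938,0.1108)
member 4 (2-3): L=4.0889, (cx,cy)=(0.2394,0.9709)
member 5 (2-4): L=1.8170, (cx,cy)=(1.0000,0.0000)
member 6 (3-4): L=4.0575, (cx,cy)=(0.2065,-0.9784)
member 7 (3-5): L=1.9557, (cx,cy)=(0.9674,-0.2531)
member 8 (4-5): L=3.6313, (cx,cy)=(0.2903,0.9570)
member 9 (4-6): L=1.9880, (cx,cy)=(1.0000,0.0000)
member 10 (5-6): L=3.5983, (cx,cy)=(0.2596,-0.9657)
solve A·x = −loads:
  F[0-1] = -2886.9670 N (compression)
  F[0-2] = -2386.3939 N (compression)
  F[1-2] = +2063.8362 N (tension)
  F[1-3] = +1751.3343 N (tension)
  F[2-3] = -2018.8995 N (compression)
  F[2-4] = -1257.1666 N (compression)
  F[3-4] = +1554.7006 N (tension)
  F[3-5] = +967.5773 N (tension)
  F[4-5] = -1589.6134 N (compression)
  F[4-6] = -474.6825 N (compression)
  F[5-6] = +1828.7628 N (tension)
  Rx@0 = +3041.7300 N
  Ry@0 = +2811.6032 N
  Ry@6 = -1766.0832 N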